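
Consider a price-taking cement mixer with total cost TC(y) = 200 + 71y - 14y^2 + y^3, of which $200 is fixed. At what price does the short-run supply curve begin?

$22 per unit

The firm shuts down when price falls below the minimum of average variable cost. AVC = VC/y = 71 - 14y + y^2.
At the minimum of AVC, MC = AVC. MC = 71 - 28y + 3y^2; setting MC = AVC gives 2y^2 - 14y = 0, so y = 7. min AVC = 22.
The firm shuts down for any P below $22.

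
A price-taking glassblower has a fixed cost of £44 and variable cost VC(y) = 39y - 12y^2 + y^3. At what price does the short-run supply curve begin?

Short-run supply begins at min AVC. From VC = 39y - 12y^2 + y^3, AVC = 39 - 12y + y^2.
dAVC/dy = -12 + 2y = 0 gives y = 6. min AVC = 39 - 12·6 + 6^2 = 3.
So the shutdown price is £3.

£3 per unit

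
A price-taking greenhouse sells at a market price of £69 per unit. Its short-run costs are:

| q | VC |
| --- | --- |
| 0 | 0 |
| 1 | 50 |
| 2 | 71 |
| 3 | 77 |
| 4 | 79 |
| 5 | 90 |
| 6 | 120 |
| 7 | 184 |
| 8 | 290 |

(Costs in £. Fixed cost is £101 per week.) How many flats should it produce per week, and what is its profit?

q = 7; profit = £198

Profit at each row (π = 69q − TC): q=0: -101; q=1: -82; q=2: -34; q=3: 29; q=4: 96; q=5: 154; q=6: 193; q=7: 198; q=8: 161.
Profit is maximized at q = 7. AVC there is 184/7 = £26.29 ≤ P, so producing beats shutting down (which would give -£101).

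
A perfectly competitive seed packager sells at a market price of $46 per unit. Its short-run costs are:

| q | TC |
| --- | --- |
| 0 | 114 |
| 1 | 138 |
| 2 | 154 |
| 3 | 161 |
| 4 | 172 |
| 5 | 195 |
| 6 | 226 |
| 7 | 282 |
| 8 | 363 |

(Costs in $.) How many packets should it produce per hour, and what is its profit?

Compute π = P·q − TC at each output: q=0: -114; q=1: -92; q=2: -62; q=3: -23; q=4: 12; q=5: 35; q=6: 50; q=7: 40; q=8: 5.
Profit is maximized at q = 6. AVC there is 112/6 = $18.67 ≤ P, so producing beats shutting down (which would give -$114).

q = 6; profit = $50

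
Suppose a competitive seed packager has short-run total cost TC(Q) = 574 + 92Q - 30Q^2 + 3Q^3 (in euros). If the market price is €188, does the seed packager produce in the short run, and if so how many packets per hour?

From TC, MC = TC'(Q) = 92 - 60Q + 9Q^2 and AVC = VC/Q = 92 - 30Q + 3Q^2.
The AVC parabola has its vertex at Q = 30/6 = 5, where AVC = 92 - 30·5 + 3·5^2 = €17.
Since P = €188 ≥ min AVC = €17, price covers variable cost and the firm should produce.
Solving P = MC: -96 - 60Q + 9Q^2 = 0 ⇒ Q = -4/3 or 8. On the upward-sloping branch, Q* = 8.
Check: AVC at Q = 8 is €44 ≤ P, so revenue covers variable cost.
Profit = P·Q − TC = 188·8 − 926 = €578.

Produce at Q = 8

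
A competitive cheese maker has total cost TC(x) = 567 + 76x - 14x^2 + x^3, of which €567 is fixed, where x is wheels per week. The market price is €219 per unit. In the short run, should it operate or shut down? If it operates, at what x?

From TC, MC = TC'(x) = 76 - 28x + 3x^2 and AVC = VC/x = 76 - 14x + x^2.
AVC is minimized where dAVC/dx = -14 + 2x = 0, at x = 7; min AVC = 76 - 14·7 + 7^2 = €27.
Because €219 ≥ €27, revenue can cover variable cost; the firm operates.
Solving P = MC: -143 - 28x + 3x^2 = 0 ⇒ x = -11/3 or 13. On the upward-sloping branch, x* = 13.
Check: AVC at x = 13 is €63 ≤ P, so revenue covers variable cost.
Profit = P·x − TC = 219·13 − 1386 = €1461.

Produce at x = 13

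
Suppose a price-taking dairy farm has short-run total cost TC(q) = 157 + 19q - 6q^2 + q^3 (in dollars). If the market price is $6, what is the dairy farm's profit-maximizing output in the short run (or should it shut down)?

Shut down

Strip out fixed cost: VC = 19q - 6q^2 + q^3. Then AVC = 19 - 6q + q^2 and MC = 19 - 12q + 3q^2.
AVC is minimized where dAVC/dq = -6 + 2q = 0, at q = 3; min AVC = 19 - 6·3 + 3^2 = $10.
With P < min AVC ($6 < $10), every unit sold adds to the loss.
Best response: produce nothing and absorb the $157 fixed cost.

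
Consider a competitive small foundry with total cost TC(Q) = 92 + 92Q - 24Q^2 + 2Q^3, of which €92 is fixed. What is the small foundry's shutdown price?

The firm shuts down when price falls below the minimum of average variable cost. AVC = VC/Q = 92 - 24Q + 2Q^2.
At the minimum of AVC, MC = AVC. MC = 92 - 48Q + 6Q^2; setting MC = AVC gives 4Q^2 - 24Q = 0, so Q = 6. min AVC = 20.
So the shutdown price is €20.

€20 per unit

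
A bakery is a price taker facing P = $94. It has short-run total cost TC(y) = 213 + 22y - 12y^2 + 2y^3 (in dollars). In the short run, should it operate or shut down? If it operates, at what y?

Variable cost is VC = 22y - 12y^2 + 2y^3, so AVC = VC/y = 22 - 12y + 2y^2 and MC = dTC/dy = 22 - 24y + 6y^2.
AVC hits its minimum where MC = AVC, at y = 3, giving min AVC = 22 - 12·3 + 2·3^2 = $4.
P = $94 exceeds min AVC = $4, so the firm stays open.
Solving P = MC: -72 - 24y + 6y^2 = 0 ⇒ y = -2 or 6. On the upward-sloping branch, y* = 6.
Check: AVC at y = 6 is $22 ≤ P, so revenue covers variable cost.
Profit = P·y − TC = 94·6 − 345 = $219.

Produce at y = 6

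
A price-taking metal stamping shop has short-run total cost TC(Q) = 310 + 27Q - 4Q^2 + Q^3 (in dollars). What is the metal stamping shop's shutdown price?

Short-run supply begins at min AVC. From VC = 27Q - 4Q^2 + Q^3, AVC = 27 - 4Q + Q^2.
dAVC/dQ = -4 + 2Q = 0 gives Q = 2. min AVC = 27 - 4·2 + 2^2 = 23.
So the shutdown price is $23.

$23 per unit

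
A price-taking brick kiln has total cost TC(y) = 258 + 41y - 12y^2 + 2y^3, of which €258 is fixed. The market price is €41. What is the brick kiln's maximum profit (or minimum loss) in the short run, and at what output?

Profit = -€194 at y = 4

AVC = 41 - 12y + 2y^2 has its minimum €23 at y = 3; price €41 clears that bar, so the firm operates.
MC = 41 - 24y + 6y^2. Setting P = MC and taking the root on the rising branch gives y* = 4.
TR = 41·4 = 164. TC = 258 + 100 = 358. Profit = 164 − 358 = -€194.
Shutting down would mean losing the fixed cost of €258, so operating at a loss of €194 is better by €64.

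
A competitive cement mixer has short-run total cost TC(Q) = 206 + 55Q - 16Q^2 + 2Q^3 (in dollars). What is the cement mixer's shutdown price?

$23 per unit

The shutdown price is the minimum of AVC. VC = 55Q - 16Q^2 + 2Q^3, so AVC = 55 - 16Q + 2Q^2.
dAVC/dQ = -16 + 4Q = 0 gives Q = 4. min AVC = 55 - 16·4 + 2·4^2 = 23.
For P < $23 the firm produces nothing.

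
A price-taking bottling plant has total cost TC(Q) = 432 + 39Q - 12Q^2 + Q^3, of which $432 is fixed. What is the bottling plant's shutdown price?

The firm shuts down when price falls below the minimum of average variable cost. AVC = VC/Q = 39 - 12Q + Q^2.
At the minimum of AVC, MC = AVC. MC = 39 - 24Q + 3Q^2; setting MC = AVC gives 2Q^2 - 12Q = 0, so Q = 6. min AVC = 3.
So the shutdown price is $3.

$3 per unit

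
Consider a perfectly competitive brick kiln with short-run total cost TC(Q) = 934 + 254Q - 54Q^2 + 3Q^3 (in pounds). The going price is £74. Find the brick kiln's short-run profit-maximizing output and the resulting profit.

Profit = -£334 at Q = 10

AVC = 254 - 54Q + 3Q^2 has its minimum £11 at Q = 9; price £74 clears that bar, so the firm operates.
MC = 254 - 108Q + 9Q^2. Setting P = MC and taking the root on the rising branch gives Q* = 10.
TR = 74·10 = 740. TC = 934 + 140 = 1074. Profit = 740 − 1074 = -£334.
Shutting down would mean losing the fixed cost of £934, so operating at a loss of £334 is better by £600.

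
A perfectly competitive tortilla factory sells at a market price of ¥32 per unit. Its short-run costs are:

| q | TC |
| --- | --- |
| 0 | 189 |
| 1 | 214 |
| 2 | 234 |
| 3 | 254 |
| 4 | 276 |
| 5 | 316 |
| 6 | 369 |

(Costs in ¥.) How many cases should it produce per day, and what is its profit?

q = 4; profit = -¥148

Compute π = P·q − TC at each output: q=0: -189; q=1: -182; q=2: -170; q=3: -158; q=4: -148; q=5: -156; q=6: -177.
Profit is maximized at q = 4. AVC there is 87/4 = ¥21.75 ≤ P, so producing beats shutting down (which would give -¥189).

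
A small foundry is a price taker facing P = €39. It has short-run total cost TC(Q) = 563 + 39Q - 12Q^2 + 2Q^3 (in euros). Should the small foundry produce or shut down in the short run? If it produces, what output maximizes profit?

From TC, MC = TC'(Q) = 39 - 24Q + 6Q^2 and AVC = VC/Q = 39 - 12Q + 2Q^2.
AVC hits its minimum where MC = AVC, at Q = 3, giving min AVC = 39 - 12·3 + 2·3^2 = €21.
Because €39 ≥ €21, revenue can cover variable cost; the firm operates.
Solving P = MC: -24Q + 6Q^2 = 0 ⇒ Q = 0 or 4. On the upward-sloping branch, Q* = 4.
Check: AVC at Q = 4 is €23 ≤ P, so revenue covers variable cost.
Profit = P·Q − TC = 39·4 − 655 = -€499, a loss, but smaller than the €563 fixed cost the firm would lose by shutting down.

Produce at Q = 4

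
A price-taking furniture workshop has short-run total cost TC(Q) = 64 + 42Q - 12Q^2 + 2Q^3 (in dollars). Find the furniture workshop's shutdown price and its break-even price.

AVC = 42 - 12Q + 2Q^2; minimized at Q = 3, giving min AVC = $24. That is the shutdown price.
ATC = 64/Q + 42 - 12Q + 2Q^2. Setting dATC/dQ = −64/Q^2 − 12 + 4Q = 0 gives Q = 4 (since 4·4^3 − 12·4^2 = 64).
min ATC = 64/4 + 42 − 12·4 + 2·4^2 = $42. That is the break-even price.
Between these two prices the firm operates at a loss; above $42 it earns a profit.

Shutdown price = $24; break-even price = $42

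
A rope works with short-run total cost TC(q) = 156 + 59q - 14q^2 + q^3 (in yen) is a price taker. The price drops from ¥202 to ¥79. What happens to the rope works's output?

MC = 59 - 28q + 3q^2; the shutdown threshold is min AVC = ¥10 (at q = 7).
With P = ¥202 above the shutdown price, P = MC gives q = 13.
At P = ¥79 ≥ min AVC, set P = MC: q = 10. The firm stays open but cuts output.

Output falls from 13 to 10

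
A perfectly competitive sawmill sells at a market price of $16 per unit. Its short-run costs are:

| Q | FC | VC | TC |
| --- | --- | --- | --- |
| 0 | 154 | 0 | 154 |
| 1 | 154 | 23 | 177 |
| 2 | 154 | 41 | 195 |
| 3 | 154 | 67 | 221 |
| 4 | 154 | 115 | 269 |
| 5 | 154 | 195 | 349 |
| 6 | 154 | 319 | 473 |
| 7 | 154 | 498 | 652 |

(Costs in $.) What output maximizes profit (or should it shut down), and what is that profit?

Compute π = P·Q − TC at each output: Q=0: -154; Q=1: -161; Q=2: -163; Q=3: -173; Q=4: -205; Q=5: -269; Q=6: -377; Q=7: -540.
Profit is highest at Q = 0. Equivalently, the lowest AVC in the table is 41/2 ≈ $20.50 at Q = 2, and P = $16 falls below it — price never covers variable cost, so the firm shuts down and loses only its fixed cost.

Q = 0 (shut down); profit = -$154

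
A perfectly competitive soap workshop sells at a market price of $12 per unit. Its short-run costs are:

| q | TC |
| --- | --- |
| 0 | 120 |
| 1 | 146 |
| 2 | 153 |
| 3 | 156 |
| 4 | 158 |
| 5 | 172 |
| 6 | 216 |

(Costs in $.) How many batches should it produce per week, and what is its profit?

q = 4; profit = -$110

Profit at each row (π = 12q − TC): q=0: -120; q=1: -134; q=2: -129; q=3: -120; q=4: -110; q=5: -112; q=6: -144.
Profit is maximized at q = 4. AVC there is 38/4 = $9.50 ≤ P, so producing beats shutting down (which would give -$120).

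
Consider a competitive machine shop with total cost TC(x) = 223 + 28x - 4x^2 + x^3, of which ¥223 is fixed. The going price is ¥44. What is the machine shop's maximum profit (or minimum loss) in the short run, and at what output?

AVC = 28 - 4x + x^2; min AVC = ¥24 at x = 2. Since P = ¥44 ≥ min AVC, the firm produces.
MC = 28 - 8x + 3x^2. Setting P = MC and taking the root on the rising branch gives x* = 4.
TR = 44·4 = 176. TC = 223 + 112 = 335. Profit = 176 − 335 = -¥159.
Shutting down would mean losing the fixed cost of ¥223, so operating at a loss of ¥159 is better by ¥64.

Profit = -¥159 at x = 4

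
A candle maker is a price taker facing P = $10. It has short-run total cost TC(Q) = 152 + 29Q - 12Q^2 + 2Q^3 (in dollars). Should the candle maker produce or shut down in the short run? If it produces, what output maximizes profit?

Shut down

Strip out fixed cost: VC = 29Q - 12Q^2 + 2Q^3. Then AVC = 29 - 12Q + 2Q^2 and MC = 29 - 24Q + 6Q^2.
AVC hits its minimum where MC = AVC, at Q = 3, giving min AVC = 29 - 12·3 + 2·3^2 = $11.
P = $10 lies below min AVC = $11; no output level covers variable cost.
The firm minimizes its loss by shutting down and losing only its fixed cost of $152.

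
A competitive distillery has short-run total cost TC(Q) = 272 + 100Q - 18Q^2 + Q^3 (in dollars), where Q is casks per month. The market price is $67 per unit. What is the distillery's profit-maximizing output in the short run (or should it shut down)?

Variable cost is VC = 100Q - 18Q^2 + Q^3, so AVC = VC/Q = 100 - 18Q + Q^2 and MC = dTC/dQ = 100 - 36Q + 3Q^2.
AVC is minimized where dAVC/dQ = -18 + 2Q = 0, at Q = 9; min AVC = 100 - 18·9 + 9^2 = $19.
P = $67 exceeds min AVC = $19, so the firm stays open.
Solving P = MC: 33 - 36Q + 3Q^2 = 0 ⇒ Q = 1 or 11. On the upward-sloping branch, Q* = 11.
Check: AVC at Q = 11 is $23 ≤ P, so revenue covers variable cost.
Profit = P·Q − TC = 67·11 − 525 = $212.

Produce at Q = 11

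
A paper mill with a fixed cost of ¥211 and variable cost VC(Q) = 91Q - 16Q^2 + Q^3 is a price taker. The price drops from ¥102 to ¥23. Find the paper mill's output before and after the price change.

Output falls from 11 to 0 (the firm shuts down)

AVC = 91 - 16Q + Q^2, minimized at Q = 8 where min AVC = ¥27. MC = 91 - 32Q + 3Q^2.
At P = ¥102 ≥ min AVC, set P = MC on the rising branch: Q = 11.
At P = ¥23 < min AVC = ¥27, price no longer covers variable cost at any output, so the firm shuts down: Q = 0.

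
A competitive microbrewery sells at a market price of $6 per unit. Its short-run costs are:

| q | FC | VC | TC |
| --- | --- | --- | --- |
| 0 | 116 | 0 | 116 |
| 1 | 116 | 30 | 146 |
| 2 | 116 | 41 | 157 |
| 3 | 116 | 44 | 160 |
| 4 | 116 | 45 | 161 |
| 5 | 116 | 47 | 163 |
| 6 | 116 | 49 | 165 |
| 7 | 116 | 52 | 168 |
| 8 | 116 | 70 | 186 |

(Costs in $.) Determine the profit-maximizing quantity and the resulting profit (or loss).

q = 0 (shut down); profit = -$116

Profit at each row (π = 6q − TC): q=0: -116; q=1: -140; q=2: -145; q=3: -142; q=4: -137; q=5: -133; q=6: -129; q=7: -126; q=8: -138.
Profit is highest at q = 0. Equivalently, the lowest AVC in the table is 52/7 ≈ $7.43 at q = 7, and P = $6 falls below it — price never covers variable cost, so the firm shuts down and loses only its fixed cost.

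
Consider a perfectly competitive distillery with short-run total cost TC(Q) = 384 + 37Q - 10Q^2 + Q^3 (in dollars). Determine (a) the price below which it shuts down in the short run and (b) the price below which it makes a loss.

AVC = 37 - 10Q + Q^2; minimized at Q = 5, giving min AVC = $12. That is the shutdown price.
ATC = 384/Q + 37 - 10Q + Q^2. Setting dATC/dQ = −384/Q^2 − 10 + 2Q = 0 gives Q = 8 (since 2·8^3 − 10·8^2 = 384).
min ATC = 384/8 + 37 − 10·8 + 8^2 = $69. That is the break-even price.
Between these two prices the firm operates at a loss; above $69 it earns a profit.

Shutdown price = $12; break-even price = $69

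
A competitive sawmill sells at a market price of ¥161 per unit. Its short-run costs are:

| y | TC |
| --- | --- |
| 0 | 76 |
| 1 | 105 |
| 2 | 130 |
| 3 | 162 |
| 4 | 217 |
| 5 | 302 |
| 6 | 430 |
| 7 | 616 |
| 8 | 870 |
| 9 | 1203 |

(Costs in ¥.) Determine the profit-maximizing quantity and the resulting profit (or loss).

y = 6; profit = ¥536

Compute π = P·y − TC at each output: y=0: -76; y=1: 56; y=2: 192; y=3: 321; y=4: 427; y=5: 503; y=6: 536; y=7: 511; y=8: 418; y=9: 246.
Profit is maximized at y = 6. AVC there is 354/6 = ¥59 ≤ P, so producing beats shutting down (which would give -¥76).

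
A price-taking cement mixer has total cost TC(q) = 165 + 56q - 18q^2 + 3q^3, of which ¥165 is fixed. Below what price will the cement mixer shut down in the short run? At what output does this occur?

Short-run supply begins at min AVC. From VC = 56q - 18q^2 + 3q^3, AVC = 56 - 18q + 3q^2.
dAVC/dq = -18 + 6q = 0 gives q = 3. min AVC = 56 - 18·3 + 3·3^2 = 29.
So the shutdown price is ¥29.

¥29 per unit, at q = 3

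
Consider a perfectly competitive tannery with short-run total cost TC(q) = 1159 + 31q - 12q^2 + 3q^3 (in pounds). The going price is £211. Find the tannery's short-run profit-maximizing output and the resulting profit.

Profit = -£295 at q = 6

AVC = 31 - 12q + 3q^2; min AVC = £19 at q = 2. Since P = £211 ≥ min AVC, the firm produces.
MC = 31 - 24q + 9q^2. Setting P = MC and taking the root on the rising branch gives q* = 6.
TR = 211·6 = 1266. TC = 1159 + 402 = 1561. Profit = 1266 − 1561 = -£295.
Shutting down would mean losing the fixed cost of £1159, so operating at a loss of £295 is better by £864.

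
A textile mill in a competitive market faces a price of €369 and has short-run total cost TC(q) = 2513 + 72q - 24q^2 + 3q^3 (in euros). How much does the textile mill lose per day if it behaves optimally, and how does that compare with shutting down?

Profit = -€83 at q = 9

AVC = 72 - 24q + 3q^2; min AVC = €24 at q = 4. Since P = €369 ≥ min AVC, the firm produces.
MC = 72 - 48q + 9q^2. Setting P = MC and taking the root on the rising branch gives q* = 9.
TR = 369·9 = 3321. TC = 2513 + 891 = 3404. Profit = 3321 − 3404 = -€83.
Shutting down would mean losing the fixed cost of €2513, so operating at a loss of €83 is better by €2430.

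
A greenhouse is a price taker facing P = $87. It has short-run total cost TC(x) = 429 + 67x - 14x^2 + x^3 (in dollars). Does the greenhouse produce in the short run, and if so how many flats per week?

Produce at x = 10

From TC, MC = TC'(x) = 67 - 28x + 3x^2 and AVC = VC/x = 67 - 14x + x^2.
AVC is minimized where dAVC/dx = -14 + 2x = 0, at x = 7; min AVC = 67 - 14·7 + 7^2 = $18.
P = $87 exceeds min AVC = $18, so the firm stays open.
Solving P = MC: -20 - 28x + 3x^2 = 0 ⇒ x = -2/3 or 10. On the upward-sloping branch, x* = 10.
Check: AVC at x = 10 is $27 ≤ P, so revenue covers variable cost.
Profit = P·x − TC = 87·10 − 699 = $171.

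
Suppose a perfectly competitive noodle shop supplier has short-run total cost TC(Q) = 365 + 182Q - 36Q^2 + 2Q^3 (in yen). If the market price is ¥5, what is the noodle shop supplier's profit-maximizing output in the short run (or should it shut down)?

Shut down

Strip out fixed cost: VC = 182Q - 36Q^2 + 2Q^3. Then AVC = 182 - 36Q + 2Q^2 and MC = 182 - 72Q + 6Q^2.
AVC is minimized where dAVC/dQ = -36 + 4Q = 0, at Q = 9; min AVC = 182 - 36·9 + 2·9^2 = ¥20.
P = ¥5 lies below min AVC = ¥20; no output level covers variable cost.
Best response: produce nothing and absorb the ¥365 fixed cost.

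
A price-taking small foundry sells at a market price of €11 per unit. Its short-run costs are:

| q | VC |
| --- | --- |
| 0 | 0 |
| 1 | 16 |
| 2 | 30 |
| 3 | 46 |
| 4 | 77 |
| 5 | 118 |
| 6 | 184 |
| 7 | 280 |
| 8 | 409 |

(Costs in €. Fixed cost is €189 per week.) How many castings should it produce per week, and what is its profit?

Compute π = P·q − TC at each output: q=0: -189; q=1: -194; q=2: -197; q=3: -202; q=4: -222; q=5: -252; q=6: -307; q=7: -392; q=8: -510.
Profit is highest at q = 0. Equivalently, the lowest AVC in the table is 30/2 ≈ €15 at q = 2, and P = €11 falls below it — price never covers variable cost, so the firm shuts down and loses only its fixed cost.

q = 0 (shut down); profit = -€189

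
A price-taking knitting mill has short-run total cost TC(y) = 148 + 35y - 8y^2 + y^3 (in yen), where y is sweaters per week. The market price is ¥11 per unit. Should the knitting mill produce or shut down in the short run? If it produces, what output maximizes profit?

From TC, MC = TC'(y) = 35 - 16y + 3y^2 and AVC = VC/y = 35 - 8y + y^2.
AVC is minimized where dAVC/dy = -8 + 2y = 0, at y = 4; min AVC = 35 - 8·4 + 4^2 = ¥19.
P = ¥11 lies below min AVC = ¥19; no output level covers variable cost.
Shutting down limits the loss to fixed cost, ¥148.

Shut down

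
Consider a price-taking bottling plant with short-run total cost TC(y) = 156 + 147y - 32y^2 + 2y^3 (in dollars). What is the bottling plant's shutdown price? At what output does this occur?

$19 per unit, at y = 8

The shutdown price is the minimum of AVC. VC = 147y - 32y^2 + 2y^3, so AVC = 147 - 32y + 2y^2.
At the minimum of AVC, MC = AVC. MC = 147 - 64y + 6y^2; setting MC = AVC gives 4y^2 - 32y = 0, so y = 8. min AVC = 19.
For P < $19 the firm produces nothing.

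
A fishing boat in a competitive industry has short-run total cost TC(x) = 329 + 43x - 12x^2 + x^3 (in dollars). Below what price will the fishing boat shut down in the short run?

The shutdown price is the minimum of AVC. VC = 43x - 12x^2 + x^3, so AVC = 43 - 12x + x^2.
At the minimum of AVC, MC = AVC. MC = 43 - 24x + 3x^2; setting MC = AVC gives 2x^2 - 12x = 0, so x = 6. min AVC = 7.
So the shutdown price is $7.

$7 per unit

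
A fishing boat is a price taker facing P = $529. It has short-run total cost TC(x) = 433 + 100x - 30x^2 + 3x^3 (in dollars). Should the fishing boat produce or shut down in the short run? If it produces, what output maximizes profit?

Produce at x = 11

Variable cost is VC = 100x - 30x^2 + 3x^3, so AVC = VC/x = 100 - 30x + 3x^2 and MC = dTC/dx = 100 - 60x + 9x^2.
AVC hits its minimum where MC = AVC, at x = 5, giving min AVC = 100 - 30·5 + 3·5^2 = $25.
Because $529 ≥ $25, revenue can cover variable cost; the firm operates.
P = MC gives -429 - 60x + 9x^2 = 0, with roots -13/3 and 11. Take the larger (rising MC): x* = 11.
Check: AVC at x = 11 is $133 ≤ P, so revenue covers variable cost.
Profit = P·x − TC = 529·11 − 1896 = $3923.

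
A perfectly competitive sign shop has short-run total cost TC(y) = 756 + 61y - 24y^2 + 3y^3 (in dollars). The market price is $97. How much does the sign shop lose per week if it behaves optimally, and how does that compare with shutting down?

Profit = -$324 at y = 6

AVC = 61 - 24y + 3y^2 has its minimum $13 at y = 4; price $97 clears that bar, so the firm operates.
With MC = 61 - 48y + 9y^2, P = MC on the upward-sloping part at y* = 6.
TR = 97·6 = 582. TC = 756 + 150 = 906. Profit = 582 − 906 = -$324.
By producing, the firm covers all variable cost plus $432 of fixed cost; shutting down would lose the full $756.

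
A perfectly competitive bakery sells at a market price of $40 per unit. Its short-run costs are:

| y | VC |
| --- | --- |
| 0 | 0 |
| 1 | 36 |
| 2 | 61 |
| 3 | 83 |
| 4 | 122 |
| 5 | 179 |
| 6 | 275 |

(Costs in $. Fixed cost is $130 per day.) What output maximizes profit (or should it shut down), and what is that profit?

Compute π = P·y − TC at each output: y=0: -130; y=1: -126; y=2: -111; y=3: -93; y=4: -92; y=5: -109; y=6: -165.
Profit is maximized at y = 4. AVC there is 122/4 = $30.50 ≤ P, so producing beats shutting down (which would give -$130).

y = 4; profit = -$92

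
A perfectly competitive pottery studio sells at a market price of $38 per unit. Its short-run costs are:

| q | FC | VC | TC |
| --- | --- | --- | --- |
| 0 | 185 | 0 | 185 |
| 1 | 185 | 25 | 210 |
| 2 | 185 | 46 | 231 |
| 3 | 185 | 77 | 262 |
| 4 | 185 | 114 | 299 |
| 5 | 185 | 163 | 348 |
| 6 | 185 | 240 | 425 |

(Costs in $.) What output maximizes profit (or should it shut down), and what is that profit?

q = 4; profit = -$147

Compute π = P·q − TC at each output: q=0: -185; q=1: -172; q=2: -155; q=3: -148; q=4: -147; q=5: -158; q=6: -197.
Profit is maximized at q = 4. AVC there is 114/4 = $28.50 ≤ P, so producing beats shutting down (which would give -$185).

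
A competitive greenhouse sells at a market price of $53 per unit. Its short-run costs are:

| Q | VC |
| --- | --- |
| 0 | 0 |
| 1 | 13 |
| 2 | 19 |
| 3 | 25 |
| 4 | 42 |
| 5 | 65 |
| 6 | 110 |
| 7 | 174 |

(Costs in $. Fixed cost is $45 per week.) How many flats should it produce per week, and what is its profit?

Q = 6; profit = $163

Tabulate TR − TC: Q=0: -45; Q=1: -5; Q=2: 42; Q=3: 89; Q=4: 125; Q=5: 155; Q=6: 163; Q=7: 152.
Profit is maximized at Q = 6. AVC there is 110/6 = $18.33 ≤ P, so producing beats shutting down (which would give -$45).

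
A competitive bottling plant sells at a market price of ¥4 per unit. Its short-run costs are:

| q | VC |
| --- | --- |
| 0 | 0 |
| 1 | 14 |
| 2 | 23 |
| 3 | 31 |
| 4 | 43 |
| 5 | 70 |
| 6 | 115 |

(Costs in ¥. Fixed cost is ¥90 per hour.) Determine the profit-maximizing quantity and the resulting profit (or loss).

Profit at each row (π = 4q − TC): q=0: -90; q=1: -100; q=2: -105; q=3: -109; q=4: -117; q=5: -140; q=6: -181.
Profit is highest at q = 0. Equivalently, the lowest AVC in the table is 31/3 ≈ ¥10.33 at q = 3, and P = ¥4 falls below it — price never covers variable cost, so the firm shuts down and loses only its fixed cost.

q = 0 (shut down); profit = -¥90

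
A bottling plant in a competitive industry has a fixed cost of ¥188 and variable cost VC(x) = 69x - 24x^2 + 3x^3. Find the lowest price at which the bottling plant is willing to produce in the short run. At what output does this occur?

¥21 per unit, at x = 4

The shutdown price is the minimum of AVC. VC = 69x - 24x^2 + 3x^3, so AVC = 69 - 24x + 3x^2.
At the minimum of AVC, MC = AVC. MC = 69 - 48x + 9x^2; setting MC = AVC gives 6x^2 - 24x = 0, so x = 4. min AVC = 21.
So the shutdown price is ¥21.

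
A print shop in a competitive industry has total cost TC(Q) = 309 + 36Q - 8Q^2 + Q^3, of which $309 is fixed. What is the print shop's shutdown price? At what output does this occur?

The shutdown price is the minimum of AVC. VC = 36Q - 8Q^2 + Q^3, so AVC = 36 - 8Q + Q^2.
dAVC/dQ = -8 + 2Q = 0 gives Q = 4. min AVC = 36 - 8·4 + 4^2 = 20.
So the shutdown price is $20.

$20 per unit, at Q = 4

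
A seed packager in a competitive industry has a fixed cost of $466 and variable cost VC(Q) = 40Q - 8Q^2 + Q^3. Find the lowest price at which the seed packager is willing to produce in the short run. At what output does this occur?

$24 per unit, at Q = 4

Short-run supply begins at min AVC. From VC = 40Q - 8Q^2 + Q^3, AVC = 40 - 8Q + Q^2.
dAVC/dQ = -8 + 2Q = 0 gives Q = 4. min AVC = 40 - 8·4 + 4^2 = 24.
The firm shuts down for any P below $24.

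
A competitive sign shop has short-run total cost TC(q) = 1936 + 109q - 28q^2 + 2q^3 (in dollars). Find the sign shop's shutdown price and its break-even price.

Shutdown price = min AVC. AVC = 109 - 28q + 2q^2, with vertex at q = 7 and minimum $11.
ATC = 1936/q + 109 - 28q + 2q^2. Setting dATC/dq = −1936/q^2 − 28 + 4q = 0 gives q = 11 (since 4·11^3 − 28·11^2 = 1936).
min ATC = 1936/11 + 109 − 28·11 + 2·11^2 = $219. That is the break-even price.
Between these two prices the firm operates at a loss; above $219 it earns a profit.

Shutdown price = $11; break-even price = $219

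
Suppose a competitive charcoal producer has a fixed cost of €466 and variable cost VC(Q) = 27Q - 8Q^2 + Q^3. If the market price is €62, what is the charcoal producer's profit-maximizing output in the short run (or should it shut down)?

Produce at Q = 7

From TC, MC = TC'(Q) = 27 - 16Q + 3Q^2 and AVC = VC/Q = 27 - 8Q + Q^2.
AVC hits its minimum where MC = AVC, at Q = 4, giving min AVC = 27 - 8·4 + 4^2 = €11.
P = €62 exceeds min AVC = €11, so the firm stays open.
Set P = MC: 62 = 27 - 16Q + 3Q^2 → -35 - 16Q + 3Q^2 = 0. The roots are Q = -5/3 and Q = 7; the profit-maximizing output is on the rising part of MC, so Q* = 7.
Check: AVC at Q = 7 is €20 ≤ P, so revenue covers variable cost.
Profit = P·Q − TC = 62·7 − 606 = -€172, a loss, but smaller than the €466 fixed cost the firm would lose by shutting down.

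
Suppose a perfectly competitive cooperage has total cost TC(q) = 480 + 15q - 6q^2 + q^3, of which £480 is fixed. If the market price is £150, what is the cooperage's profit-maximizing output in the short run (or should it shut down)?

Variable cost is VC = 15q - 6q^2 + q^3, so AVC = VC/q = 15 - 6q + q^2 and MC = dTC/dq = 15 - 12q + 3q^2.
AVC hits its minimum where MC = AVC, at q = 3, giving min AVC = 15 - 6·3 + 3^2 = £6.
P = £150 exceeds min AVC = £6, so the firm stays open.
Set P = MC: 150 = 15 - 12q + 3q^2 → -135 - 12q + 3q^2 = 0. The roots are q = -5 and q = 9; the profit-maximizing output is on the rising part of MC, so q* = 9.
Check: AVC at q = 9 is £42 ≤ P, so revenue covers variable cost.
Profit = P·q − TC = 150·9 − 858 = £492.

Produce at q = 9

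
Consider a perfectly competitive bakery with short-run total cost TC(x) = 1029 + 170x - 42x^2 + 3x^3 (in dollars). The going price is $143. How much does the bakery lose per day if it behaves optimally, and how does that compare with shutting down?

Profit = -$57 at x = 9

AVC = 170 - 42x + 3x^2 has its minimum $23 at x = 7; price $143 clears that bar, so the firm operates.
With MC = 170 - 84x + 9x^2, P = MC on the upward-sloping part at x* = 9.
TR = 143·9 = 1287. TC = 1029 + 315 = 1344. Profit = 1287 − 1344 = -$57.
By producing, the firm covers all variable cost plus $972 of fixed cost; shutting down would lose the full $1029.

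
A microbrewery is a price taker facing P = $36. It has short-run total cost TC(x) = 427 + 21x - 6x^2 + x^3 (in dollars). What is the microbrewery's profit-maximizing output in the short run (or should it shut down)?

Strip out fixed cost: VC = 21x - 6x^2 + x^3. Then AVC = 21 - 6x + x^2 and MC = 21 - 12x + 3x^2.
The AVC parabola has its vertex at x = 6/2 = 3, where AVC = 21 - 6·3 + 3^2 = $12.
P = $36 exceeds min AVC = $12, so the firm stays open.
P = MC gives -15 - 12x + 3x^2 = 0, with roots -1 and 5. Take the larger (rising MC): x* = 5.
Check: AVC at x = 5 is $16 ≤ P, so revenue covers variable cost.
Profit = P·x − TC = 36·5 − 507 = -$327, a loss, but smaller than the $427 fixed cost the firm would lose by shutting down.

Produce at x = 5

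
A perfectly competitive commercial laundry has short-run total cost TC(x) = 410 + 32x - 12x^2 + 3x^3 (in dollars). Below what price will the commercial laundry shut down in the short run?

Short-run supply begins at min AVC. From VC = 32x - 12x^2 + 3x^3, AVC = 32 - 12x + 3x^2.
At the minimum of AVC, MC = AVC. MC = 32 - 24x + 9x^2; setting MC = AVC gives 6x^2 - 12x = 0, so x = 2. min AVC = 20.
The firm shuts down for any P below $20.

$20 per unit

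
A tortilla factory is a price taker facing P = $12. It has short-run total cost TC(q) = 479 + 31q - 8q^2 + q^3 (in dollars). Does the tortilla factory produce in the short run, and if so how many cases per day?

Shut down

From TC, MC = TC'(q) = 31 - 16q + 3q^2 and AVC = VC/q = 31 - 8q + q^2.
The AVC parabola has its vertex at q = 8/2 = 4, where AVC = 31 - 8·4 + 4^2 = $15.
With P < min AVC ($12 < $15), every unit sold adds to the loss.
The firm minimizes its loss by shutting down and losing only its fixed cost of $479.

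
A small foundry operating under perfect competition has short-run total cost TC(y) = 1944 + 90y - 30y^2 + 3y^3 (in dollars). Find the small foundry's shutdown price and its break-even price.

Shutdown price = $15; break-even price = $279

Shutdown price = min AVC. AVC = 90 - 30y + 3y^2, with vertex at y = 5 and minimum $15.
ATC = 1944/y + 90 - 30y + 3y^2. Setting dATC/dy = −1944/y^2 − 30 + 6y = 0 gives y = 9 (since 6·9^3 − 30·9^2 = 1944).
min ATC = 1944/9 + 90 − 30·9 + 3·9^2 = $279. That is the break-even price.
Between these two prices the firm operates at a loss; above $279 it earns a profit.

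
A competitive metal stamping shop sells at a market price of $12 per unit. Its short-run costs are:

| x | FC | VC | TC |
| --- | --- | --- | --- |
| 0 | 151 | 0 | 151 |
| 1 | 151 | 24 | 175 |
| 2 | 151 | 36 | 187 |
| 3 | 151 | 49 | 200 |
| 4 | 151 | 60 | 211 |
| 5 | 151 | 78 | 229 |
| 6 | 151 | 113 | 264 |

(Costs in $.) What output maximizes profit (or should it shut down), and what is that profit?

x = 0 (shut down); profit = -$151

Tabulate TR − TC: x=0: -151; x=1: -163; x=2: -163; x=3: -164; x=4: -163; x=5: -169; x=6: -192.
Profit is highest at x = 0. Equivalently, the lowest AVC in the table is 60/4 ≈ $15 at x = 4, and P = $12 falls below it — price never covers variable cost, so the firm shuts down and loses only its fixed cost.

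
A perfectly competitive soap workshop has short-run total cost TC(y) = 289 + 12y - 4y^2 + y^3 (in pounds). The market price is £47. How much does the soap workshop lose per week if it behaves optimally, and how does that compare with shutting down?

AVC = 12 - 4y + y^2; min AVC = £8 at y = 2. Since P = £47 ≥ min AVC, the firm produces.
MC = 12 - 8y + 3y^2. Setting P = MC and taking the root on the rising branch gives y* = 5.
TR = 47·5 = 235. TC = 289 + 85 = 374. Profit = 235 − 374 = -£139.
That loss of £139 beats the £289 the firm would lose by shutting down; producing recovers £150 of fixed cost.

Profit = -£139 at y = 5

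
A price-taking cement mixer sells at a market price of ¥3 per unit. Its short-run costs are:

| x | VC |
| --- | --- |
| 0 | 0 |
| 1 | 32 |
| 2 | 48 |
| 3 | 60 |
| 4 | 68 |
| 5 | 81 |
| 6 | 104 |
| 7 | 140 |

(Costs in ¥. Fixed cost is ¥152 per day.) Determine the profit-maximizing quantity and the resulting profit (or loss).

x = 0 (shut down); profit = -¥152

Profit at each row (π = 3x − TC): x=0: -152; x=1: -181; x=2: -194; x=3: -203; x=4: -208; x=5: -218; x=6: -238; x=7: -271.
Profit is highest at x = 0. Equivalently, the lowest AVC in the table is 81/5 ≈ ¥16.20 at x = 5, and P = ¥3 falls below it — price never covers variable cost, so the firm shuts down and loses only its fixed cost.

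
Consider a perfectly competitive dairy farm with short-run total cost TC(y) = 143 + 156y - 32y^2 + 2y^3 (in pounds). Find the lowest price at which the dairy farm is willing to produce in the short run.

£28 per unit

The shutdown price is the minimum of AVC. VC = 156y - 32y^2 + 2y^3, so AVC = 156 - 32y + 2y^2.
dAVC/dy = -32 + 4y = 0 gives y = 8. min AVC = 156 - 32·8 + 2·8^2 = 28.
So the shutdown price is £28.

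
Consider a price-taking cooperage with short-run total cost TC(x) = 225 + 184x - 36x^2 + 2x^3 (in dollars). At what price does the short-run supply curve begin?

$22 per unit

The shutdown price is the minimum of AVC. VC = 184x - 36x^2 + 2x^3, so AVC = 184 - 36x + 2x^2.
At the minimum of AVC, MC = AVC. MC = 184 - 72x + 6x^2; setting MC = AVC gives 4x^2 - 36x = 0, so x = 9. min AVC = 22.
The firm shuts down for any P below $22.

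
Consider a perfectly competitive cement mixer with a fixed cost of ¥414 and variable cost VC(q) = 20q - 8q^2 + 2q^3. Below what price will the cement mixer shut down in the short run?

¥12 per unit

The shutdown price is the minimum of AVC. VC = 20q - 8q^2 + 2q^3, so AVC = 20 - 8q + 2q^2.
dAVC/dq = -8 + 4q = 0 gives q = 2. min AVC = 20 - 8·2 + 2·2^2 = 12.
The firm shuts down for any P below ¥12.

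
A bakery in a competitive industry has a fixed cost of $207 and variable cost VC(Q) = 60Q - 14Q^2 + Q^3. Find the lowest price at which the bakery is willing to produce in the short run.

The shutdown price is the minimum of AVC. VC = 60Q - 14Q^2 + Q^3, so AVC = 60 - 14Q + Q^2.
At the minimum of AVC, MC = AVC. MC = 60 - 28Q + 3Q^2; setting MC = AVC gives 2Q^2 - 14Q = 0, so Q = 7. min AVC = 11.
For P < $11 the firm produces nothing.

$11 per unit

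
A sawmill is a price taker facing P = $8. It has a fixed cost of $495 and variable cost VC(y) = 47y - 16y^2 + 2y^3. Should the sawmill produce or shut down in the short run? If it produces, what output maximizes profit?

Strip out fixed cost: VC = 47y - 16y^2 + 2y^3. Then AVC = 47 - 16y + 2y^2 and MC = 47 - 32y + 6y^2.
The AVC parabola has its vertex at y = 16/4 = 4, where AVC = 47 - 16·4 + 2·4^2 = $15.
P = $8 lies below min AVC = $15; no output level covers variable cost.
Shutting down limits the loss to fixed cost, $495.

Shut down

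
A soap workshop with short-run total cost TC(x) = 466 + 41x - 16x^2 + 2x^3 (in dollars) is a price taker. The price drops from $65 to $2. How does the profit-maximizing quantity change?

Output falls from 6 to 0 (the firm shuts down)

AVC = 41 - 16x + 2x^2, minimized at x = 4 where min AVC = $9. MC = 41 - 32x + 6x^2.
At P = $65 ≥ min AVC, set P = MC on the rising branch: x = 6.
At P = $2 < min AVC = $9, price no longer covers variable cost at any output, so the firm shuts down: x = 0.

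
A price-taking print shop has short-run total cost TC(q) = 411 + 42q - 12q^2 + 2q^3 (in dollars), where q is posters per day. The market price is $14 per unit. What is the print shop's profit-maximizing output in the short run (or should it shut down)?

Shut down

Variable cost is VC = 42q - 12q^2 + 2q^3, so AVC = VC/q = 42 - 12q + 2q^2 and MC = dTC/dq = 42 - 24q + 6q^2.
AVC is minimized where dAVC/dq = -12 + 4q = 0, at q = 3; min AVC = 42 - 12·3 + 2·3^2 = $24.
Since P = $14 < min AVC = $24, price fails to cover variable cost at any output.
Shutting down limits the loss to fixed cost, $411.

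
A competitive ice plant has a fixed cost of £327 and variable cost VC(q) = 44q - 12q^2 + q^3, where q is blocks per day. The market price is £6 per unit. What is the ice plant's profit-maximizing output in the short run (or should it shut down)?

Strip out fixed cost: VC = 44q - 12q^2 + q^3. Then AVC = 44 - 12q + q^2 and MC = 44 - 24q + 3q^2.
The AVC parabola has its vertex at q = 12/2 = 6, where AVC = 44 - 12·6 + 6^2 = £8.
With P < min AVC (£6 < £8), every unit sold adds to the loss.
Best response: produce nothing and absorb the £327 fixed cost.

Shut down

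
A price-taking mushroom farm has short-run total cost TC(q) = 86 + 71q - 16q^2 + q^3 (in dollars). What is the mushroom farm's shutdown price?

$7 per unit

The shutdown price is the minimum of AVC. VC = 71q - 16q^2 + q^3, so AVC = 71 - 16q + q^2.
At the minimum of AVC, MC = AVC. MC = 71 - 32q + 3q^2; setting MC = AVC gives 2q^2 - 16q = 0, so q = 8. min AVC = 7.
For P < $7 the firm produces nothing.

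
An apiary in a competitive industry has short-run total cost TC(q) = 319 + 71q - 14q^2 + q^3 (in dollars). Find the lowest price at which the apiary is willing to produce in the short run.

The shutdown price is the minimum of AVC. VC = 71q - 14q^2 + q^3, so AVC = 71 - 14q + q^2.
dAVC/dq = -14 + 2q = 0 gives q = 7. min AVC = 71 - 14·7 + 7^2 = 22.
For P < $22 the firm produces nothing.

$22 per unit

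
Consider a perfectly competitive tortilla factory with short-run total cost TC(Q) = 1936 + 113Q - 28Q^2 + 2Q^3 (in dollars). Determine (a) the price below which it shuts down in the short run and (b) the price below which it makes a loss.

Shutdown price = min AVC. AVC = 113 - 28Q + 2Q^2, with vertex at Q = 7 and minimum $15.
ATC = 1936/Q + 113 - 28Q + 2Q^2. Setting dATC/dQ = −1936/Q^2 − 28 + 4Q = 0 gives Q = 11 (since 4·11^3 − 28·11^2 = 1936).
min ATC = 1936/11 + 113 − 28·11 + 2·11^2 = $223. That is the break-even price.
Between these two prices the firm operates at a loss; above $223 it earns a profit.

Shutdown price = $15; break-even price = $223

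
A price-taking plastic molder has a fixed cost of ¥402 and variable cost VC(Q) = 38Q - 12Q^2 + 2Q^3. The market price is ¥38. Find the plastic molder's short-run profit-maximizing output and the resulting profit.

AVC = 38 - 12Q + 2Q^2; min AVC = ¥20 at Q = 3. Since P = ¥38 ≥ min AVC, the firm produces.
With MC = 38 - 24Q + 6Q^2, P = MC on the upward-sloping part at Q* = 4.
TR = 38·4 = 152. TC = 402 + 88 = 490. Profit = 152 − 490 = -¥338.
By producing, the firm covers all variable cost plus ¥64 of fixed cost; shutting down would lose the full ¥402.

Profit = -¥338 at Q = 4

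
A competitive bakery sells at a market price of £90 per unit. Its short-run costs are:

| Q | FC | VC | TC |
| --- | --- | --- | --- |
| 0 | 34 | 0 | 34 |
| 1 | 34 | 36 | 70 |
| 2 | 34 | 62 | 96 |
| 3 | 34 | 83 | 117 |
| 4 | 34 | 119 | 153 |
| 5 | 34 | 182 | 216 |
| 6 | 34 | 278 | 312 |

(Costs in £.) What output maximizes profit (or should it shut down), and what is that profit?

Tabulate TR − TC: Q=0: -34; Q=1: 20; Q=2: 84; Q=3: 153; Q=4: 207; Q=5: 234; Q=6: 228.
Profit is maximized at Q = 5. AVC there is 182/5 = £36.40 ≤ P, so producing beats shutting down (which would give -£34).

Q = 5; profit = £234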